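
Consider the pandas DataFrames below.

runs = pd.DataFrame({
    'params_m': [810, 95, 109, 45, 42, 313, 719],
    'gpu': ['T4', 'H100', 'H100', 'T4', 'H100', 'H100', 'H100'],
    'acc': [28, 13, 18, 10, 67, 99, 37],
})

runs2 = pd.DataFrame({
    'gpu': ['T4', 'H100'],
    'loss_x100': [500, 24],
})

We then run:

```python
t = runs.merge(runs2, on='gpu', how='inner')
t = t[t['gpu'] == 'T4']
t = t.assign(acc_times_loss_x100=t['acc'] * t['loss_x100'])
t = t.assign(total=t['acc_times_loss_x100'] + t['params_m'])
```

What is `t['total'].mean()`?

9927.5

merge on 'gpu' (how='inner') → 7 rows:
   params_m   gpu  acc  loss_x100
0       810    T4   28        500
1        95  H100   13         24
2       109  H100   18         24
3        45    T4   10        500
4        42  H100   67         24
5       313  H100   99         24
6       719  H100   37         24
filter rows where gpu == 'T4':
   params_m gpu  acc  loss_x100
0       810  T4   28        500
3        45  T4   10        500
add column acc_times_loss_x100 = t['acc'] * t['loss_x100']:
   params_m gpu  acc  loss_x100  acc_times_loss_x100
0       810  T4   28        500                14000
3        45  T4   10        500                 5000
add column total = t['acc_times_loss_x100'] + t['params_m']:
   params_m gpu  acc  loss_x100  acc_times_loss_x100  total
0       810  T4   28        500                14000  14810
3        45  T4   10        500                 5000   5045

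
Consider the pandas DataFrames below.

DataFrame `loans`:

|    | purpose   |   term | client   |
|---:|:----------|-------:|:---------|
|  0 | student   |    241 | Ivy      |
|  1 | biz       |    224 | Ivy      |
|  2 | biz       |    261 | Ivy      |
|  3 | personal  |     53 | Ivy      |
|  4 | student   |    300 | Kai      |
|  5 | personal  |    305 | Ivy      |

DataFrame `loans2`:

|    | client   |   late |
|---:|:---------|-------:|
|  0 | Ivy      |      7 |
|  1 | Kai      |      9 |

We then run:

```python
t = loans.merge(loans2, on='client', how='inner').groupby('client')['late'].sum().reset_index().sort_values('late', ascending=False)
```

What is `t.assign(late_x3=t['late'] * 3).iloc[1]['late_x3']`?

27

merge on 'client' (how='inner') → 6 rows:
    purpose  term client  late
0   student   241    Ivy     7
1       biz   224    Ivy     7
2       biz   261    Ivy     7
3  personal    53    Ivy     7
4   student   300    Kai     9
5  personal   305    Ivy     7
group by client, sum of late:
client
Ivy    35
Kai     9
Name: late, dtype: int64
reset_index():
  client  late
0    Ivy    35
1    Kai     9
sort by late descending:
  client  late
0    Ivy    35
1    Kai     9
add column late_x3 = t['late'] * 3:
  client  late  late_x3
0    Ivy    35      105
1    Kai     9       27
value at position 1, column 'late_x3' → 27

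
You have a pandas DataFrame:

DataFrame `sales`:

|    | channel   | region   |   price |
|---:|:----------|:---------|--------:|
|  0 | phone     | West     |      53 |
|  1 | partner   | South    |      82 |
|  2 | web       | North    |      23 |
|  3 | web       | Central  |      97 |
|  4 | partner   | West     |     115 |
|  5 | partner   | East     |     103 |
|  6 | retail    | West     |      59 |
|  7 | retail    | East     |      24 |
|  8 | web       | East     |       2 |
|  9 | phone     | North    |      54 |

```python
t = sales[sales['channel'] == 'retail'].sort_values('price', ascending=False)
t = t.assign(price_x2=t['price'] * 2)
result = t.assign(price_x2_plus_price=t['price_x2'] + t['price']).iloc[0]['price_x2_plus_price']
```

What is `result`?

177

filter rows where channel == 'retail':
  channel region  price
6  retail   West     59
7  retail   East     24
sort by price descending:
  channel region  price
6  retail   West     59
7  retail   East     24
add column price_x2 = t['price'] * 2:
  channel region  price  price_x2
6  retail   West     59       118
7  retail   East     24        48
add column price_x2_plus_price = t['price_x2'] + t['price']:
  channel region  price  price_x2  price_x2_plus_price
6  retail   West     59       118                  177
7  retail   East     24        48                   72
Then the value at position 0, column 'price_x2_plus_price': 177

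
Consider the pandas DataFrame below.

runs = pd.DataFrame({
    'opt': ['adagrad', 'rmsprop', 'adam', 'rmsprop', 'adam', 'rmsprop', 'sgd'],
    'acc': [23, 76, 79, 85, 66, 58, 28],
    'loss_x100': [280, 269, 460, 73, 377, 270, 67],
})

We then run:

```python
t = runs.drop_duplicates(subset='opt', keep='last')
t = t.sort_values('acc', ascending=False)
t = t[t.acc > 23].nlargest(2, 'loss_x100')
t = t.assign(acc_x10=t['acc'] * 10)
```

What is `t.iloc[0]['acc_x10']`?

drop duplicate opt (keep=last):
       opt  acc  loss_x100
0  adagrad   23        280
4     adam   66        377
5  rmsprop   58        270
6      sgd   28         67
sort by acc descending:
       opt  acc  loss_x100
4     adam   66        377
5  rmsprop   58        270
6      sgd   28         67
0  adagrad   23        280
filter rows where acc > 23:
       opt  acc  loss_x100
4     adam   66        377
5  rmsprop   58        270
6      sgd   28         67
take 2 rows with largest loss_x100:
       opt  acc  loss_x100
4     adam   66        377
5  rmsprop   58        270
add column acc_x10 = t['acc'] * 10:
       opt  acc  loss_x100  acc_x10
4     adam   66        377      660
5  rmsprop   58        270      580

660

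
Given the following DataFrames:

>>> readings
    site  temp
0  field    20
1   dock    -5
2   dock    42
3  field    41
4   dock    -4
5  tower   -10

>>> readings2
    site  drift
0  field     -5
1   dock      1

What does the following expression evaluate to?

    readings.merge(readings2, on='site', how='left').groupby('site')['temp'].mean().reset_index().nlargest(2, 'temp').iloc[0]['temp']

30.5

merge on 'site' (how='left') → 6 rows:
    site  temp  drift
0  field    20   -5.0
1   dock    -5    1.0
2   dock    42    1.0
3  field    41   -5.0
4   dock    -4    1.0
5  tower   -10    NaN
group by site, mean of temp:
site
dock     11.0
field    30.5
tower   -10.0
Name: temp, dtype: float64
reset_index():
    site  temp
0   dock  11.0
1  field  30.5
2  tower -10.0
take 2 rows with largest temp:
    site  temp
1  field  30.5
0   dock  11.0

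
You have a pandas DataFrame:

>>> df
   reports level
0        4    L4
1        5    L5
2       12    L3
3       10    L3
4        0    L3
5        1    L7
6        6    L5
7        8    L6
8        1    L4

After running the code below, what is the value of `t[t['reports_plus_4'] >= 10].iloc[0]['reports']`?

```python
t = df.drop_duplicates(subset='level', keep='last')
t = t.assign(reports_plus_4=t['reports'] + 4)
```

drop duplicate level (keep=last):
   reports level
4        0    L3
5        1    L7
6        6    L5
7        8    L6
8        1    L4
add column reports_plus_4 = t['reports'] + 4:
   reports level  reports_plus_4
4        0    L3               4
5        1    L7               5
6        6    L5              10
7        8    L6              12
8        1    L4               5
filter rows where reports_plus_4 >= 10:
   reports level  reports_plus_4
6        6    L5              10
7        8    L6              12
Taking the value at position 0, column 'reports' gives 6.

6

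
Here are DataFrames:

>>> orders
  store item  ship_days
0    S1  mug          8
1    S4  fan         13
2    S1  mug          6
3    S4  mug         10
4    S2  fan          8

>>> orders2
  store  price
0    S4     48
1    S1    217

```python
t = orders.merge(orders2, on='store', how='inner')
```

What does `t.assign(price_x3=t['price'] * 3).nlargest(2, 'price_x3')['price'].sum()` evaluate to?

434

merge on 'store' (how='inner') → 4 rows:
  store item  ship_days  price
0    S1  mug          8    217
1    S4  fan         13     48
2    S1  mug          6    217
3    S4  mug         10     48
add column price_x3 = t['price'] * 3:
  store item  ship_days  price  price_x3
0    S1  mug          8    217       651
1    S4  fan         13     48       144
2    S1  mug          6    217       651
3    S4  mug         10     48       144
take 2 rows with largest price_x3:
  store item  ship_days  price  price_x3
0    S1  mug          8    217       651
2    S1  mug          6    217       651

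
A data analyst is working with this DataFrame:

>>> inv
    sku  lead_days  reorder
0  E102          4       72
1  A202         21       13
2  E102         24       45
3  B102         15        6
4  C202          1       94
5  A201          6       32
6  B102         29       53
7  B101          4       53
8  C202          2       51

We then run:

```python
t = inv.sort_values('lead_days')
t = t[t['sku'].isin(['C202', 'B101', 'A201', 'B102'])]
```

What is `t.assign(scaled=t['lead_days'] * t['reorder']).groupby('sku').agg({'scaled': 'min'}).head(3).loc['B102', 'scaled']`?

sort by lead_days:
    sku  lead_days  reorder
4  C202          1       94
8  C202          2       51
0  E102          4       72
7  B101          4       53
5  A201          6       32
3  B102         15        6
1  A202         21       13
2  E102         24       45
6  B102         29       53
filter rows where sku in ['C202', 'B101', 'A201', 'B102']:
    sku  lead_days  reorder
4  C202          1       94
8  C202          2       51
7  B101          4       53
5  A201          6       32
3  B102         15        6
6  B102         29       53
add column scaled = t['lead_days'] * t['reorder']:
    sku  lead_days  reorder  scaled
4  C202          1       94      94
8  C202          2       51     102
7  B101          4       53     212
5  A201          6       32     192
3  B102         15        6      90
6  B102         29       53    1537
group by sku, min of scaled:
      scaled
sku         
A201     192
B101     212
B102      90
C202      94
take first 3 rows:
      scaled
sku         
A201     192
B101     212
B102      90
The value at row 'B102', column 'scaled' is 90.

90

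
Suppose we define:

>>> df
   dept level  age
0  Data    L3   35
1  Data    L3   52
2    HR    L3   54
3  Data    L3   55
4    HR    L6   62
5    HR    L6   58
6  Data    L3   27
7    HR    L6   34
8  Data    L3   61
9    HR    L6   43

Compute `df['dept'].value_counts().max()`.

5

value_counts of dept:
dept
Data    5
HR      5
Name: count, dtype: int64
Reading off the max of the resulting series, we get 5.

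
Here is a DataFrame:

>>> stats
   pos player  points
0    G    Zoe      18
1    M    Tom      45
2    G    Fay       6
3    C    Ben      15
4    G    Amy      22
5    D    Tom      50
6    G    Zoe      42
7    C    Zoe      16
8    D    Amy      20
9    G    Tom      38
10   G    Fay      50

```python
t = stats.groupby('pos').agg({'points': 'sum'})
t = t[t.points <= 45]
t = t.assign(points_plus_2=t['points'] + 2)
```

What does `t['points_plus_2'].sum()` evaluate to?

group by pos, sum of points:
     points
pos        
C        31
D        70
G       176
M        45
filter rows where points <= 45:
     points
pos        
C        31
M        45
add column points_plus_2 = t['points'] + 2:
     points  points_plus_2
pos                       
C        31             33
M        45             47
Taking the sum of column 'points_plus_2' gives 80.

80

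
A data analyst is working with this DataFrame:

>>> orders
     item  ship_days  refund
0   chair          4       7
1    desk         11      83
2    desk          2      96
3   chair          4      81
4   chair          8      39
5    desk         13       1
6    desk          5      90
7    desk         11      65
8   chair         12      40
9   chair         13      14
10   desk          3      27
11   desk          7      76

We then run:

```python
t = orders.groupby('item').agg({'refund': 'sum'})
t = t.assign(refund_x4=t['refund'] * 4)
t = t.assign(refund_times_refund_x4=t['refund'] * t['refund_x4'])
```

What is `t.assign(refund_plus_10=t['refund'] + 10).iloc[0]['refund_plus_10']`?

group by item, sum of refund:
       refund
item         
chair     181
desk      438
add column refund_x4 = t['refund'] * 4:
       refund  refund_x4
item                    
chair     181        724
desk      438       1752
add column refund_times_refund_x4 = t['refund'] * t['refund_x4']:
       refund  refund_x4  refund_times_refund_x4
item                                            
chair     181        724                  131044
desk      438       1752                  767376
add column refund_plus_10 = t['refund'] + 10:
       refund  refund_x4  refund_times_refund_x4  refund_plus_10
item                                                            
chair     181        724                  131044             191
desk      438       1752                  767376             448

191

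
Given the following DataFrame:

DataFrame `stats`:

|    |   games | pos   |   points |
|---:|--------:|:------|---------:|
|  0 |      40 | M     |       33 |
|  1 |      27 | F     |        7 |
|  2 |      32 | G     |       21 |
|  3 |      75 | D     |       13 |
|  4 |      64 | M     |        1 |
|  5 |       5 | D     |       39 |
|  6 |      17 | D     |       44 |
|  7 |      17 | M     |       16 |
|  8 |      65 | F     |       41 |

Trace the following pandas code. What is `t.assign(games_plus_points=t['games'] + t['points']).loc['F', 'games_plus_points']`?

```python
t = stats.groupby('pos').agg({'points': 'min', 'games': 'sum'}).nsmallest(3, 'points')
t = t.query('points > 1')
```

99

group by pos: min(points), sum(games):
     points  games
pos               
D        13     97
F         7     92
G        21     32
M         1    121
take 3 rows with smallest points:
     points  games
pos               
M         1    121
F         7     92
D        13     97
filter rows where points > 1:
     points  games
pos               
F         7     92
D        13     97
add column games_plus_points = t['games'] + t['points']:
     points  games  games_plus_points
pos                                  
F         7     92                 99
D        13     97                110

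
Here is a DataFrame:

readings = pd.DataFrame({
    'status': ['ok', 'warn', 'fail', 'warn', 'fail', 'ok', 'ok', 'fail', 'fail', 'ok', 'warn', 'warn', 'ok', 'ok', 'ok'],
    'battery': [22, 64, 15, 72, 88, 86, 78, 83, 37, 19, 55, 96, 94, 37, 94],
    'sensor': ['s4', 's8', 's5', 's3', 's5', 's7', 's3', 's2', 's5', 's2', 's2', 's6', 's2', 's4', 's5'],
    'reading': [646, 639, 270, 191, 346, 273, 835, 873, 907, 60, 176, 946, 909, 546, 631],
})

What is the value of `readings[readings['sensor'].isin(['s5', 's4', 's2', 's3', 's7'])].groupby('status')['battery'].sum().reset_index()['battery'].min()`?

127

filter rows where sensor in ['s5', 's4', 's2', 's3', 's7']:
   status  battery sensor  reading
0      ok       22     s4      646
2    fail       15     s5      270
3    warn       72     s3      191
4    fail       88     s5      346
5      ok       86     s7      273
6      ok       78     s3      835
7    fail       83     s2      873
8    fail       37     s5      907
9      ok       19     s2       60
10   warn       55     s2      176
12     ok       94     s2      909
13     ok       37     s4      546
14     ok       94     s5      631
group by status, sum of battery:
status
fail    223
ok      430
warn    127
Name: battery, dtype: int64
reset_index():
  status  battery
0   fail      223
1     ok      430
2   warn      127
min of column 'battery' → 127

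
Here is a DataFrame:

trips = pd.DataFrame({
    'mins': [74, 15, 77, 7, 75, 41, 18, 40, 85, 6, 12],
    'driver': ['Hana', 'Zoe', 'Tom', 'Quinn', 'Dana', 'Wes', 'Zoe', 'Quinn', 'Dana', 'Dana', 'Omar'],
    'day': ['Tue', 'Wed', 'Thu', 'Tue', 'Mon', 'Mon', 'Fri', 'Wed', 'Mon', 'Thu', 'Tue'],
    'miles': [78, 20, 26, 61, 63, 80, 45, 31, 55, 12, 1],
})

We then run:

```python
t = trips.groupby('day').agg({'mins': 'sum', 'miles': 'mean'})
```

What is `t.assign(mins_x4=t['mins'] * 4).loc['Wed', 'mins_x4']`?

group by day: sum(mins), mean(miles):
     mins      miles
day                 
Fri    18  45.000000
Mon   201  66.000000
Thu    83  19.000000
Tue    93  46.666667
Wed    55  25.500000
add column mins_x4 = t['mins'] * 4:
     mins      miles  mins_x4
day                          
Fri    18  45.000000       72
Mon   201  66.000000      804
Thu    83  19.000000      332
Tue    93  46.666667      372
Wed    55  25.500000      220

220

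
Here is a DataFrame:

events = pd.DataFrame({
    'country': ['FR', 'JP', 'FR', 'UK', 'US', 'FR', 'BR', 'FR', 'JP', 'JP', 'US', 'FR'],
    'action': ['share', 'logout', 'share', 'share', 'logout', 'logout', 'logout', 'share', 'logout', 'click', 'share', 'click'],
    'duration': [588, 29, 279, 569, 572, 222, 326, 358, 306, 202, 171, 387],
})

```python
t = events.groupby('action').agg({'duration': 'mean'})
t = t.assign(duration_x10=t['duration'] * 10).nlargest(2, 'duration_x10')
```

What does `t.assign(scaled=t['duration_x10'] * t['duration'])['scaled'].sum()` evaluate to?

2411792.5

group by action, mean of duration:
        duration
action          
click      294.5
logout     291.0
share      393.0
add column duration_x10 = t['duration'] * 10:
        duration  duration_x10
action                        
click      294.5        2945.0
logout     291.0        2910.0
share      393.0        3930.0
take 2 rows with largest duration_x10:
        duration  duration_x10
action                        
share      393.0        3930.0
click      294.5        2945.0
add column scaled = t['duration_x10'] * t['duration']:
        duration  duration_x10     scaled
action                                   
share      393.0        3930.0  1544490.0
click      294.5        2945.0   867302.5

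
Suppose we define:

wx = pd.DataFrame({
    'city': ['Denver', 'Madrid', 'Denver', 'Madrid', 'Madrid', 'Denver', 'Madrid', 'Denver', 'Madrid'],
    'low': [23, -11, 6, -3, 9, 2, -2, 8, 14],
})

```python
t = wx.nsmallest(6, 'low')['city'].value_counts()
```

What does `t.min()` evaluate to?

3

take 6 rows with smallest low:
     city  low
1  Madrid  -11
3  Madrid   -3
6  Madrid   -2
5  Denver    2
2  Denver    6
7  Denver    8
value_counts of city:
city
Madrid    3
Denver    3
Name: count, dtype: int64
Reading off the min of the resulting series, we get 3.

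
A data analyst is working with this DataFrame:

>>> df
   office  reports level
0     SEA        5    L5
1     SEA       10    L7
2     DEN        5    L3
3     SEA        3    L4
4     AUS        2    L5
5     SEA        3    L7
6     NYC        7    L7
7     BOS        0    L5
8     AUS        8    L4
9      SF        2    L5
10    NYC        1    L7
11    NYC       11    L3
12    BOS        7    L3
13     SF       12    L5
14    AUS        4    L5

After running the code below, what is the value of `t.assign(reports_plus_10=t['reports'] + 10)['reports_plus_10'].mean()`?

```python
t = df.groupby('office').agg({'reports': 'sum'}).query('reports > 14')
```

30.0

group by office, sum of reports:
        reports
office         
AUS          14
BOS           7
DEN           5
NYC          19
SEA          21
SF           14
filter rows where reports > 14:
        reports
office         
NYC          19
SEA          21
add column reports_plus_10 = t['reports'] + 10:
        reports  reports_plus_10
office                          
NYC          19               29
SEA          21               31
Then the mean of column 'reports_plus_10': 30.0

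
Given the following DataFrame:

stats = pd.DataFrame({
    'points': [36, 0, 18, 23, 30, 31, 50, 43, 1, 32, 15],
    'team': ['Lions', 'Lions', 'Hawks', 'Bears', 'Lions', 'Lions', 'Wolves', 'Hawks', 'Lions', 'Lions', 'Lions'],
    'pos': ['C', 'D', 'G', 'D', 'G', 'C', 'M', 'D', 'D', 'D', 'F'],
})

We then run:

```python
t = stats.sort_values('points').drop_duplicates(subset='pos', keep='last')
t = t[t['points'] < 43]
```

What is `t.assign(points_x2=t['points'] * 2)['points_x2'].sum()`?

162

sort by points:
    points    team pos
1        0   Lions   D
8        1   Lions   D
10      15   Lions   F
2       18   Hawks   G
3       23   Bears   D
4       30   Lions   G
5       31   Lions   C
9       32   Lions   D
0       36   Lions   C
7       43   Hawks   D
6       50  Wolves   M
drop duplicate pos (keep=last):
    points    team pos
10      15   Lions   F
4       30   Lions   G
0       36   Lions   C
7       43   Hawks   D
6       50  Wolves   M
filter rows where points < 43:
    points   team pos
10      15  Lions   F
4       30  Lions   G
0       36  Lions   C
add column points_x2 = t['points'] * 2:
    points   team pos  points_x2
10      15  Lions   F         30
4       30  Lions   G         60
0       36  Lions   C         72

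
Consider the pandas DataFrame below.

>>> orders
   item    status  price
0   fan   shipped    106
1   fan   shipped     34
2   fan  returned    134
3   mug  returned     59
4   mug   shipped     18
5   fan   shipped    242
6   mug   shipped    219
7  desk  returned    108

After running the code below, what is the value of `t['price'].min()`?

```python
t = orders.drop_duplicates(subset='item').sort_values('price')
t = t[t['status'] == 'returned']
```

59

drop duplicate item (keep=first):
   item    status  price
0   fan   shipped    106
3   mug  returned     59
7  desk  returned    108
sort by price:
   item    status  price
3   mug  returned     59
0   fan   shipped    106
7  desk  returned    108
filter rows where status == 'returned':
   item    status  price
3   mug  returned     59
7  desk  returned    108
Then the min of column 'price': 59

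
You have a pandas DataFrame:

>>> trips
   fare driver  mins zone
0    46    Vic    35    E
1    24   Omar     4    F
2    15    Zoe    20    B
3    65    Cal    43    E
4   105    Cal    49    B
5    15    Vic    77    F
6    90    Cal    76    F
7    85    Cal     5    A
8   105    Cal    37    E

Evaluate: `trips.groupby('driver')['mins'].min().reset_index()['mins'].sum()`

group by driver, min of mins:
driver
Cal      5
Omar     4
Vic     35
Zoe     20
Name: mins, dtype: int64
reset_index():
  driver  mins
0    Cal     5
1   Omar     4
2    Vic    35
3    Zoe    20
The sum of column 'mins' is 64.

64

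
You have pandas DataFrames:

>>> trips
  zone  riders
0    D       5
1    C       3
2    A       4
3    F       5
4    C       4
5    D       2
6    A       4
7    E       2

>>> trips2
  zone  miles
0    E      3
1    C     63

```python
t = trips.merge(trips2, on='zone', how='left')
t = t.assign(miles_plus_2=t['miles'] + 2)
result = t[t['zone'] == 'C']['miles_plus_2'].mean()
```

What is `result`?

merge on 'zone' (how='left') → 8 rows:
  zone  riders  miles
0    D       5    NaN
1    C       3   63.0
2    A       4    NaN
3    F       5    NaN
4    C       4   63.0
5    D       2    NaN
6    A       4    NaN
7    E       2    3.0
add column miles_plus_2 = t['miles'] + 2:
  zone  riders  miles  miles_plus_2
0    D       5    NaN           NaN
1    C       3   63.0          65.0
2    A       4    NaN           NaN
3    F       5    NaN           NaN
4    C       4   63.0          65.0
5    D       2    NaN           NaN
6    A       4    NaN           NaN
7    E       2    3.0           5.0
filter rows where zone == 'C':
  zone  riders  miles  miles_plus_2
1    C       3   63.0          65.0
4    C       4   63.0          65.0
Reading off the mean of column 'miles_plus_2', we get 65.0.

65.0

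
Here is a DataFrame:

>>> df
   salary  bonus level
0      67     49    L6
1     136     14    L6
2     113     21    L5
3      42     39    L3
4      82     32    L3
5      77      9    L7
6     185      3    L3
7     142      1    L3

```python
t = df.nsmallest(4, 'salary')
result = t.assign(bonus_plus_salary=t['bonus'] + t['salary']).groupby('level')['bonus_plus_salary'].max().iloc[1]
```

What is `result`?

116

take 4 rows with smallest salary:
   salary  bonus level
3      42     39    L3
0      67     49    L6
5      77      9    L7
4      82     32    L3
add column bonus_plus_salary = t['bonus'] + t['salary']:
   salary  bonus level  bonus_plus_salary
3      42     39    L3                 81
0      67     49    L6                116
5      77      9    L7                 86
4      82     32    L3                114
group by level, max of bonus_plus_salary:
level
L3    114
L6    116
L7     86
Name: bonus_plus_salary, dtype: int64
value at position 1 → 116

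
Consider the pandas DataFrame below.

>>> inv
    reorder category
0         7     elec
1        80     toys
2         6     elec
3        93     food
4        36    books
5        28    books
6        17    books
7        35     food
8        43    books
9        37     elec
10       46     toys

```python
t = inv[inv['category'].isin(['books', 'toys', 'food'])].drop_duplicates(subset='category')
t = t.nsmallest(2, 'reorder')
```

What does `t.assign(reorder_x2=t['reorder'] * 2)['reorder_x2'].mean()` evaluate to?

116.0

filter rows where category in ['books', 'toys', 'food']:
    reorder category
1        80     toys
3        93     food
4        36    books
5        28    books
6        17    books
7        35     food
8        43    books
10       46     toys
drop duplicate category (keep=first):
   reorder category
1       80     toys
3       93     food
4       36    books
take 2 rows with smallest reorder:
   reorder category
4       36    books
1       80     toys
add column reorder_x2 = t['reorder'] * 2:
   reorder category  reorder_x2
4       36    books          72
1       80     toys         160
Then the mean of column 'reorder_x2': 116.0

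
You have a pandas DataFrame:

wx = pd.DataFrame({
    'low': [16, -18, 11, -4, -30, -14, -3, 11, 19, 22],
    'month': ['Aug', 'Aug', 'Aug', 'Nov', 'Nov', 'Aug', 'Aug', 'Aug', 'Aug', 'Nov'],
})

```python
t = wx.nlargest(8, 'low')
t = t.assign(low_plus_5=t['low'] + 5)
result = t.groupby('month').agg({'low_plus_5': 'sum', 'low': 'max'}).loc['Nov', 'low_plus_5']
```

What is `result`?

take 8 rows with largest low:
   low month
9   22   Nov
8   19   Aug
0   16   Aug
2   11   Aug
7   11   Aug
6   -3   Aug
3   -4   Nov
5  -14   Aug
add column low_plus_5 = t['low'] + 5:
   low month  low_plus_5
9   22   Nov          27
8   19   Aug          24
0   16   Aug          21
2   11   Aug          16
7   11   Aug          16
6   -3   Aug           2
3   -4   Nov           1
5  -14   Aug          -9
group by month: sum(low_plus_5), max(low):
       low_plus_5  low
month                 
Aug            70   19
Nov            28   22

28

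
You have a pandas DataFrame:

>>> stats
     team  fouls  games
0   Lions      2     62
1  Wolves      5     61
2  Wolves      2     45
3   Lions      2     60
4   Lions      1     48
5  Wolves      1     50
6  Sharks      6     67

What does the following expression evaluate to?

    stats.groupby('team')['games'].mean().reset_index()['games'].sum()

group by team, mean of games:
team
Lions     56.666667
Sharks    67.000000
Wolves    52.000000
Name: games, dtype: float64
reset_index():
     team      games
0   Lions  56.666667
1  Sharks  67.000000
2  Wolves  52.000000

175.666666667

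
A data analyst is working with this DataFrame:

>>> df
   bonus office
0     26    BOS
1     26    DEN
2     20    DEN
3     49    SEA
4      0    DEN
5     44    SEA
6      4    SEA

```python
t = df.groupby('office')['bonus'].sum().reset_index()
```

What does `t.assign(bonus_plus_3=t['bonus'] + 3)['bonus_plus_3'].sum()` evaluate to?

178

group by office, sum of bonus:
office
BOS    26
DEN    46
SEA    97
Name: bonus, dtype: int64
reset_index():
  office  bonus
0    BOS     26
1    DEN     46
2    SEA     97
add column bonus_plus_3 = t['bonus'] + 3:
  office  bonus  bonus_plus_3
0    BOS     26            29
1    DEN     46            49
2    SEA     97           100
Reading off the sum of column 'bonus_plus_3', we get 178.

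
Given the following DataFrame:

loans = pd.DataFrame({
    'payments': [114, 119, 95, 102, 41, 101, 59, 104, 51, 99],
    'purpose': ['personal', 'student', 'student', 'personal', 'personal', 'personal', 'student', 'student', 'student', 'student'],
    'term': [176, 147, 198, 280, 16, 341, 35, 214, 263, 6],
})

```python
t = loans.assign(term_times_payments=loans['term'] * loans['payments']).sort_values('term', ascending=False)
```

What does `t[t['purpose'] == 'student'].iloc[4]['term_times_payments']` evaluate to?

2065

add column term_times_payments = loans['term'] * loans['payments']:
   payments   purpose  term  term_times_payments
0       114  personal   176                20064
1       119   student   147                17493
2        95   student   198                18810
3       102  personal   280                28560
4        41  personal    16                  656
5       101  personal   341                34441
6        59   student    35                 2065
7       104   student   214                22256
8        51   student   263                13413
9        99   student     6                  594
sort by term descending:
   payments   purpose  term  term_times_payments
5       101  personal   341                34441
3       102  personal   280                28560
8        51   student   263                13413
7       104   student   214                22256
2        95   student   198                18810
0       114  personal   176                20064
1       119   student   147                17493
6        59   student    35                 2065
4        41  personal    16                  656
9        99   student     6                  594
filter rows where purpose == 'student':
   payments  purpose  term  term_times_payments
8        51  student   263                13413
7       104  student   214                22256
2        95  student   198                18810
1       119  student   147                17493
6        59  student    35                 2065
9        99  student     6                  594
Taking the value at position 4, column 'term_times_payments' gives 2065.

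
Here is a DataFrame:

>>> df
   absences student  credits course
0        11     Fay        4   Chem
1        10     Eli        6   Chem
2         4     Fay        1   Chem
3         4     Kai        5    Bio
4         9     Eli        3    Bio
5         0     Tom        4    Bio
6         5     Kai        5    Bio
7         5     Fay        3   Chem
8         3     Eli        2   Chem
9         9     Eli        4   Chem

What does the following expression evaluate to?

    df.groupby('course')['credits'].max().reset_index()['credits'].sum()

group by course, max of credits:
course
Bio     5
Chem    6
Name: credits, dtype: int64
reset_index():
  course  credits
0    Bio        5
1   Chem        6
The sum of column 'credits' is 11.

11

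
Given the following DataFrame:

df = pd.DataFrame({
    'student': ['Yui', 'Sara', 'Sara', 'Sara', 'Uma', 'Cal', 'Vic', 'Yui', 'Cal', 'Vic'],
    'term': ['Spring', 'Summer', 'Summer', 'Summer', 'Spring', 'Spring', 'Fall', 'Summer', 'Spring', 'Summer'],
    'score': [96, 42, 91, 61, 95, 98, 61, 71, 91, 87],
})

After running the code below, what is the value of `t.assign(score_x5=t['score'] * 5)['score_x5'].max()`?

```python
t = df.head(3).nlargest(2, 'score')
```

480

take first 3 rows:
  student    term  score
0     Yui  Spring     96
1    Sara  Summer     42
2    Sara  Summer     91
take 2 rows with largest score:
  student    term  score
0     Yui  Spring     96
2    Sara  Summer     91
add column score_x5 = t['score'] * 5:
  student    term  score  score_x5
0     Yui  Spring     96       480
2    Sara  Summer     91       455
The max of column 'score_x5' is 480.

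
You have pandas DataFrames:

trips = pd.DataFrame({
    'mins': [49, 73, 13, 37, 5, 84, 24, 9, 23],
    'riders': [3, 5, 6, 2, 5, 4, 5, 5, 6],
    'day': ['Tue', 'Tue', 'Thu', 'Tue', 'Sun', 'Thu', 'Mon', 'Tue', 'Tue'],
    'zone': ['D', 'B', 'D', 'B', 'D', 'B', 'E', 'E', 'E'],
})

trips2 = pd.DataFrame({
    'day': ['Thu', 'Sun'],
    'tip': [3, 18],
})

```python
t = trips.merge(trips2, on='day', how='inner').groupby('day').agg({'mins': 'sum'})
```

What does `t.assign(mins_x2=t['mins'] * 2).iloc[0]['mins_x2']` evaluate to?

merge on 'day' (how='inner') → 3 rows:
   mins  riders  day zone  tip
0    13       6  Thu    D    3
1     5       5  Sun    D   18
2    84       4  Thu    B    3
group by day, sum of mins:
     mins
day      
Sun     5
Thu    97
add column mins_x2 = t['mins'] * 2:
     mins  mins_x2
day               
Sun     5       10
Thu    97      194
The value at position 0, column 'mins_x2' is 10.

10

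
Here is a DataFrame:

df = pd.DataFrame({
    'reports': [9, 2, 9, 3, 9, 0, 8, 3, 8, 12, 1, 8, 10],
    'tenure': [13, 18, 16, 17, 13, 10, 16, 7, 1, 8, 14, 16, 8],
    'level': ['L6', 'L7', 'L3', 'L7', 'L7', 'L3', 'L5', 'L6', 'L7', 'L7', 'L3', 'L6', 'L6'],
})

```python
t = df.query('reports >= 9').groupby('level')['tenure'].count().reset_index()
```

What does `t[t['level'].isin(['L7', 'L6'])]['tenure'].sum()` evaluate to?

filter rows where reports >= 9:
    reports  tenure level
0         9      13    L6
2         9      16    L3
4         9      13    L7
9        12       8    L7
12       10       8    L6
group by level, count of tenure:
level
L3    1
L6    2
L7    2
Name: tenure, dtype: int64
reset_index():
  level  tenure
0    L3       1
1    L6       2
2    L7       2
filter rows where level in ['L7', 'L6']:
  level  tenure
1    L6       2
2    L7       2
Hence 4.

4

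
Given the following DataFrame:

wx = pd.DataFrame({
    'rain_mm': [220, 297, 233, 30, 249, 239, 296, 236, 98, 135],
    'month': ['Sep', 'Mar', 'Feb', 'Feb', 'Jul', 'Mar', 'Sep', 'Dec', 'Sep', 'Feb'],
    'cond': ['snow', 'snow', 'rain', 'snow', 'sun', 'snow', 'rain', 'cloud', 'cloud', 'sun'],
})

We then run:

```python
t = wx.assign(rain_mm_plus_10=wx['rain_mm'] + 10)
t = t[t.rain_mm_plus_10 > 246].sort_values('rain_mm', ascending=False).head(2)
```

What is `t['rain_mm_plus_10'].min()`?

306

add column rain_mm_plus_10 = wx['rain_mm'] + 10:
   rain_mm month   cond  rain_mm_plus_10
0      220   Sep   snow              230
1      297   Mar   snow              307
2      233   Feb   rain              243
3       30   Feb   snow               40
4      249   Jul    sun              259
5      239   Mar   snow              249
6      296   Sep   rain              306
7      236   Dec  cloud              246
8       98   Sep  cloud              108
9      135   Feb    sun              145
filter rows where rain_mm_plus_10 > 246:
   rain_mm month  cond  rain_mm_plus_10
1      297   Mar  snow              307
4      249   Jul   sun              259
5      239   Mar  snow              249
6      296   Sep  rain              306
sort by rain_mm descending:
   rain_mm month  cond  rain_mm_plus_10
1      297   Mar  snow              307
6      296   Sep  rain              306
4      249   Jul   sun              259
5      239   Mar  snow              249
take first 2 rows:
   rain_mm month  cond  rain_mm_plus_10
1      297   Mar  snow              307
6      296   Sep  rain              306
Hence 306.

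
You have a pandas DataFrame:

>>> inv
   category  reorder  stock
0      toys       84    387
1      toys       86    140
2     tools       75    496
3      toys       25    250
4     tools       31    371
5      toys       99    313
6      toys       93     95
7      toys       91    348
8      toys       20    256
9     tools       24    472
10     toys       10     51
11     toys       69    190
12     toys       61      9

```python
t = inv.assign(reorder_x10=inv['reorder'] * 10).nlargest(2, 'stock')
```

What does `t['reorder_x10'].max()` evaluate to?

add column reorder_x10 = inv['reorder'] * 10:
   category  reorder  stock  reorder_x10
0      toys       84    387          840
1      toys       86    140          860
2     tools       75    496          750
3      toys       25    250          250
4     tools       31    371          310
5      toys       99    313          990
6      toys       93     95          930
7      toys       91    348          910
8      toys       20    256          200
9     tools       24    472          240
10     toys       10     51          100
11     toys       69    190          690
12     toys       61      9          610
take 2 rows with largest stock:
  category  reorder  stock  reorder_x10
2    tools       75    496          750
9    tools       24    472          240
Then the max of column 'reorder_x10': 750

750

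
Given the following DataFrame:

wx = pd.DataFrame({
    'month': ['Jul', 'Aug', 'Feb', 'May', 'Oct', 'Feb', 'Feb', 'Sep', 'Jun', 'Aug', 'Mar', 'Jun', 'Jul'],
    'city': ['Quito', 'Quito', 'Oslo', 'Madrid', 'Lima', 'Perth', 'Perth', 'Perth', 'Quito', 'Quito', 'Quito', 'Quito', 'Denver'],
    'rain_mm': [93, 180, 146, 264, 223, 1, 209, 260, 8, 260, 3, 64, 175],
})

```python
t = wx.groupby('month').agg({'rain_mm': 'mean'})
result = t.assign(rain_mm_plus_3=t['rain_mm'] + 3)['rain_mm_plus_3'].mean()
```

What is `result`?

160.333333333

group by month, mean of rain_mm:
          rain_mm
month            
Aug    220.000000
Feb    118.666667
Jul    134.000000
Jun     36.000000
Mar      3.000000
May    264.000000
Oct    223.000000
Sep    260.000000
add column rain_mm_plus_3 = t['rain_mm'] + 3:
          rain_mm  rain_mm_plus_3
month                            
Aug    220.000000      223.000000
Feb    118.666667      121.666667
Jul    134.000000      137.000000
Jun     36.000000       39.000000
Mar      3.000000        6.000000
May    264.000000      267.000000
Oct    223.000000      226.000000
Sep    260.000000      263.000000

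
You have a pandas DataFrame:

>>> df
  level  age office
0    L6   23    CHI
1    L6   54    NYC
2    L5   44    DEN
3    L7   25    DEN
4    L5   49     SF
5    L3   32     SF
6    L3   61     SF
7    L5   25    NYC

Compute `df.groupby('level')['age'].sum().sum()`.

group by level, sum of age:
level
L3     93
L5    118
L6     77
L7     25
Name: age, dtype: int64
The sum of the resulting series is 313.

313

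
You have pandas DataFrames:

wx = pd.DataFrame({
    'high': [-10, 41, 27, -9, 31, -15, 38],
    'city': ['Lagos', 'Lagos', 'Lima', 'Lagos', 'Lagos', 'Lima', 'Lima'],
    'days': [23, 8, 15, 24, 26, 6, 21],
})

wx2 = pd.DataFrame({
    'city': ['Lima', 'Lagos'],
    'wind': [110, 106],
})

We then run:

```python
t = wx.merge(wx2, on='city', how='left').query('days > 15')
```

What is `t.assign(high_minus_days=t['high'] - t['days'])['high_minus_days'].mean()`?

-11.0

merge on 'city' (how='left') → 7 rows:
   high   city  days  wind
0   -10  Lagos    23   106
1    41  Lagos     8   106
2    27   Lima    15   110
3    -9  Lagos    24   106
4    31  Lagos    26   106
5   -15   Lima     6   110
6    38   Lima    21   110
filter rows where days > 15:
   high   city  days  wind
0   -10  Lagos    23   106
3    -9  Lagos    24   106
4    31  Lagos    26   106
6    38   Lima    21   110
add column high_minus_days = t['high'] - t['days']:
   high   city  days  wind  high_minus_days
0   -10  Lagos    23   106              -33
3    -9  Lagos    24   106              -33
4    31  Lagos    26   106                5
6    38   Lima    21   110               17
Hence -11.0.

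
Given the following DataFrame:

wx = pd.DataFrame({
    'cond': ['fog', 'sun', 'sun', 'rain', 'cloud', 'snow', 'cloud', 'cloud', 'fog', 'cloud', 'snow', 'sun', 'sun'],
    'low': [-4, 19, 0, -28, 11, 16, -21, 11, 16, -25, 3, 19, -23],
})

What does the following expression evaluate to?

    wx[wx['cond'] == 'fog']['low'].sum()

12

filter rows where cond == 'fog':
  cond  low
0  fog   -4
8  fog   16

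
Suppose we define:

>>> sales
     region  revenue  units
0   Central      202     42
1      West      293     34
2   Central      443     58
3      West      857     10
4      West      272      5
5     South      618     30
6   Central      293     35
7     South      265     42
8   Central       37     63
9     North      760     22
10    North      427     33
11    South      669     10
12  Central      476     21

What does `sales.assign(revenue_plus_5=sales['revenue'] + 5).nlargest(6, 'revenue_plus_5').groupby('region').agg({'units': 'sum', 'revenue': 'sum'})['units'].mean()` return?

37.75

add column revenue_plus_5 = sales['revenue'] + 5:
     region  revenue  units  revenue_plus_5
0   Central      202     42             207
1      West      293     34             298
2   Central      443     58             448
3      West      857     10             862
4      West      272      5             277
5     South      618     30             623
6   Central      293     35             298
7     South      265     42             270
8   Central       37     63              42
9     North      760     22             765
10    North      427     33             432
11    South      669     10             674
12  Central      476     21             481
take 6 rows with largest revenue_plus_5:
     region  revenue  units  revenue_plus_5
3      West      857     10             862
9     North      760     22             765
11    South      669     10             674
5     South      618     30             623
12  Central      476     21             481
2   Central      443     58             448
group by region: sum(units), sum(revenue):
         units  revenue
region                 
Central     79      919
North       22      760
South       40     1287
West        10      857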